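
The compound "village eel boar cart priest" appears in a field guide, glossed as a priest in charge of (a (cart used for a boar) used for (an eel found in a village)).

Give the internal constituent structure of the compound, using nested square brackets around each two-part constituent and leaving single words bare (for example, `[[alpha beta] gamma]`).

Overall it is a kind of priest; the modifier is "village eel boar cart".
Inside "village eel boar cart": head "cart" (specifically "boar cart"), modifier "village eel".
Inside "village eel": head "eel", modifier "village".
Inside "boar cart": head "cart", modifier "boar".
Putting it together: [[[village eel] [boar cart]] priest].

[[[village eel] [boar cart]] priest]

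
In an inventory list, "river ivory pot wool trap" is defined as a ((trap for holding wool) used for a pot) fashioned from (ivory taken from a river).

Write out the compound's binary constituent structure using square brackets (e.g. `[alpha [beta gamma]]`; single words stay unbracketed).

[[river ivory] [pot [wool trap]]]

The outermost head in the paraphrase is "trap" (specifically "pot wool trap"), modified by "river ivory".
Inside "river ivory": head "ivory", modifier "river".
Inside "pot wool trap": head "trap" (specifically "wool trap"), modifier "pot".
Inside "wool trap": head "trap", modifier "wool".
So the structure is [[river ivory] [pot [wool trap]]].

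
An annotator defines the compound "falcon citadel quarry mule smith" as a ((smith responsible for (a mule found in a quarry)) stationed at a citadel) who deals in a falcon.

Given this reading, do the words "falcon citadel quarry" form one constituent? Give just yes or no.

no

The top-level split is [falcon] [citadel quarry mule smith]; the full structure is [falcon [citadel [[quarry mule] smith]]].
"falcon citadel quarry" straddles a constituent boundary, so it is not a single unit.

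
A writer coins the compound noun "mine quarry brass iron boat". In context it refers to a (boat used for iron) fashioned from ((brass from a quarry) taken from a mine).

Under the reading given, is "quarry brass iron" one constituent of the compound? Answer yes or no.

no

The top-level split is [mine quarry brass] [iron boat]; the full structure is [[mine [quarry brass]] [iron boat]].
"quarry brass iron" straddles a constituent boundary, so it is not a single unit.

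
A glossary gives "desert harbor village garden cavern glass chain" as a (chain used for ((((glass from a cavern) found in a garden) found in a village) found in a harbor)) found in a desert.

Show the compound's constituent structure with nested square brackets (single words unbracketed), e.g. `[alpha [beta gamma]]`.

[desert [[harbor [village [garden [cavern glass]]]] chain]]

At the top level: head "chain" (specifically "harbor village garden cavern glass chain"); modifier "desert".
Within "harbor village garden cavern glass chain", the head is "chain" and the modifier is "harbor village garden cavern glass".
Within "harbor village garden cavern glass", the head is "glass" (specifically "village garden cavern glass") and the modifier is "harbor".
Within "village garden cavern glass", the head is "glass" (specifically "garden cavern glass") and the modifier is "village".
Within "garden cavern glass", the head is "glass" (specifically "cavern glass") and the modifier is "garden".
Within "cavern glass", the head is "glass" and the modifier is "cavern".
Putting it together: [desert [[harbor [village [garden [cavern glass]]]] chain]].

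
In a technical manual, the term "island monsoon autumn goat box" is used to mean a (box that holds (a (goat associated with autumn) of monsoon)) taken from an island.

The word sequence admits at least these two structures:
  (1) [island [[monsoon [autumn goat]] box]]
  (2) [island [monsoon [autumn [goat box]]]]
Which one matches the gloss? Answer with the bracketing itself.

[island [[monsoon [autumn goat]] box]]

The paraphrase's head is the "box" part ("monsoon autumn goat box"); its modifier is "island".
That top-level split, carried through the inner groups, gives [island [[monsoon [autumn goat]] box]].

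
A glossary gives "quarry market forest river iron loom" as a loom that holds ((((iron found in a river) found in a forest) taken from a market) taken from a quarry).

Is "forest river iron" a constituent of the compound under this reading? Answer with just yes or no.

The paraphrase groups the words so that "forest river iron" is one unit: it corresponds to a single parenthesized sub-phrase.
The full structure is [[quarry [market [forest [river iron]]]] loom], in which [forest river iron] is a constituent.

yes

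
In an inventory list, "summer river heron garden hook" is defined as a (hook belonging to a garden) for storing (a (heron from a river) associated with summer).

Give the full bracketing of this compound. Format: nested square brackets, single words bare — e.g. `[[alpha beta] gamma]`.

[[summer [river heron]] [garden hook]]

At the top level: head "hook" (specifically "garden hook"); modifier "summer river heron".
Inside "summer river heron": head "heron" (specifically "river heron"), modifier "summer".
Inside "river heron": head "heron", modifier "river".
Inside "garden hook": head "hook", modifier "garden".
So the structure is [[summer [river heron]] [garden hook]].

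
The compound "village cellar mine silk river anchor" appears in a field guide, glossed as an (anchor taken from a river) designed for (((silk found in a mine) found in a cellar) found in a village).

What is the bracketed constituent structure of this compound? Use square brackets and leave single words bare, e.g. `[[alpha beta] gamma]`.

[[village [cellar [mine silk]]] [river anchor]]

Whole compound: head "anchor" (specifically "river anchor"), modifier "village cellar mine silk".
Within "village cellar mine silk", the head is "silk" (specifically "cellar mine silk") and the modifier is "village".
Within "cellar mine silk", the head is "silk" (specifically "mine silk") and the modifier is "cellar".
Within "mine silk", the head is "silk" and the modifier is "mine".
Within "river anchor", the head is "anchor" and the modifier is "river".
So the structure is [[village [cellar [mine silk]]] [river anchor]].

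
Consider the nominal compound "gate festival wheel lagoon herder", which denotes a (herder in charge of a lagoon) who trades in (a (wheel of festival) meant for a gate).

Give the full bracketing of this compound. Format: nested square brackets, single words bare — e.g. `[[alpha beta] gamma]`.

Whole compound: head "herder" (specifically "lagoon herder"), modifier "gate festival wheel".
"gate festival wheel" → head "wheel" (specifically "festival wheel"), modifier "gate".
"festival wheel" → head "wheel", modifier "festival".
"lagoon herder" → head "herder", modifier "lagoon".
Putting it together: [[gate [festival wheel]] [lagoon herder]].

[[gate [festival wheel]] [lagoon herder]]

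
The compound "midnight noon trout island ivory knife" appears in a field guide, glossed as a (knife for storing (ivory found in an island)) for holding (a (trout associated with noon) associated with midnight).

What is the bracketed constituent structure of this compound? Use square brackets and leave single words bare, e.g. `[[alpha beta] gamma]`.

The outermost head in the paraphrase is "knife" (specifically "island ivory knife"), modified by "midnight noon trout".
Inside "midnight noon trout": head "trout" (specifically "noon trout"), modifier "midnight".
Inside "noon trout": head "trout", modifier "noon".
Inside "island ivory knife": head "knife", modifier "island ivory".
Inside "island ivory": head "ivory", modifier "island".
Assembled: [[midnight [noon trout]] [[island ivory] knife]].

[[midnight [noon trout]] [[island ivory] knife]]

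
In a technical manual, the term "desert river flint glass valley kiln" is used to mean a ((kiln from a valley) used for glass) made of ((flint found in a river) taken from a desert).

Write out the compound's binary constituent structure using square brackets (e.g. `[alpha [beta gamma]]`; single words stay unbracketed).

[[desert [river flint]] [glass [valley kiln]]]

At the top level: head "kiln" (specifically "glass valley kiln"); modifier "desert river flint".
"desert river flint" → head "flint" (specifically "river flint"), modifier "desert".
"river flint" → head "flint", modifier "river".
"glass valley kiln" → head "kiln" (specifically "valley kiln"), modifier "glass".
"valley kiln" → head "kiln", modifier "valley".
Assembled: [[desert [river flint]] [glass [valley kiln]]].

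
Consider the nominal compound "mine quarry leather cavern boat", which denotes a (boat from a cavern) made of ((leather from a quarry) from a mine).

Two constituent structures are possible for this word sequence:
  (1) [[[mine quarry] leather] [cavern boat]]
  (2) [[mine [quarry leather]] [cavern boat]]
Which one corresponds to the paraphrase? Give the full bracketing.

The paraphrase's head is the "boat" part ("cavern boat"); its modifier is "mine quarry leather".
That top-level split, carried through the inner groups, gives [[mine [quarry leather]] [cavern boat]].

[[mine [quarry leather]] [cavern boat]]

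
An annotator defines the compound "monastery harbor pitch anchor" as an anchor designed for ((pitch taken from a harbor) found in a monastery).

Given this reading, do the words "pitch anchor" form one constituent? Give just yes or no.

The top-level split is [monastery harbor pitch] [anchor]; the full structure is [[monastery [harbor pitch]] anchor].
"pitch anchor" straddles a constituent boundary, so it is not a single unit.

no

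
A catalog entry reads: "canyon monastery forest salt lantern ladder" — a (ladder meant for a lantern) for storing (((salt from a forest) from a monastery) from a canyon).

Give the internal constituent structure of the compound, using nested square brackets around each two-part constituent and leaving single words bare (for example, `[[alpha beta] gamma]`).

The outermost head in the paraphrase is "ladder" (specifically "lantern ladder"), modified by "canyon monastery forest salt".
Inside "canyon monastery forest salt": head "salt" (specifically "monastery forest salt"), modifier "canyon".
Inside "monastery forest salt": head "salt" (specifically "forest salt"), modifier "monastery".
Inside "forest salt": head "salt", modifier "forest".
Inside "lantern ladder": head "ladder", modifier "lantern".
So the structure is [[canyon [monastery [forest salt]]] [lantern ladder]].

[[canyon [monastery [forest salt]]] [lantern ladder]]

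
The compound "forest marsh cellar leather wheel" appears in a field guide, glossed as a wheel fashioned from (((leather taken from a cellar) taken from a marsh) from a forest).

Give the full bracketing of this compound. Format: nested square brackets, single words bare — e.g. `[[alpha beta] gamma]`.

Whole compound: head "wheel", modifier "forest marsh cellar leather".
Within "forest marsh cellar leather", the head is "leather" (specifically "marsh cellar leather") and the modifier is "forest".
Within "marsh cellar leather", the head is "leather" (specifically "cellar leather") and the modifier is "marsh".
Within "cellar leather", the head is "leather" and the modifier is "cellar".
Assembled: [[forest [marsh [cellar leather]]] wheel].

[[forest [marsh [cellar leather]]] wheel]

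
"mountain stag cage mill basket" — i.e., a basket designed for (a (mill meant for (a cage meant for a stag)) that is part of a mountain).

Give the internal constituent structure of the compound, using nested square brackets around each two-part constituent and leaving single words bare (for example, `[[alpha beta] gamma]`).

[[mountain [[stag cage] mill]] basket]

Whole compound: head "basket", modifier "mountain stag cage mill".
Within "mountain stag cage mill", the head is "mill" (specifically "stag cage mill") and the modifier is "mountain".
Within "stag cage mill", the head is "mill" and the modifier is "stag cage".
Within "stag cage", the head is "cage" and the modifier is "stag".
Assembled: [[mountain [[stag cage] mill]] basket].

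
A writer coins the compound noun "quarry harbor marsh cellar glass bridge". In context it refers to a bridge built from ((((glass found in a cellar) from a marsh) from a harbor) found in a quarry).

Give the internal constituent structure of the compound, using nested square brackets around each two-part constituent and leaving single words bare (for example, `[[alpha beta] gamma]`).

Overall it is a kind of bridge; the modifier is "quarry harbor marsh cellar glass".
Inside "quarry harbor marsh cellar glass": head "glass" (specifically "harbor marsh cellar glass"), modifier "quarry".
Inside "harbor marsh cellar glass": head "glass" (specifically "marsh cellar glass"), modifier "harbor".
Inside "marsh cellar glass": head "glass" (specifically "cellar glass"), modifier "marsh".
Inside "cellar glass": head "glass", modifier "cellar".
So the structure is [[quarry [harbor [marsh [cellar glass]]]] bridge].

[[quarry [harbor [marsh [cellar glass]]]] bridge]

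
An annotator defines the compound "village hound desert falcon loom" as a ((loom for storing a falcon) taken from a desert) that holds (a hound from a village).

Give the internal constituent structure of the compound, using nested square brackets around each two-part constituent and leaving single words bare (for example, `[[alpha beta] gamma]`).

[[village hound] [desert [falcon loom]]]

Overall it is a kind of loom (specifically "desert falcon loom"); the modifier is "village hound".
"village hound" → head "hound", modifier "village".
"desert falcon loom" → head "loom" (specifically "falcon loom"), modifier "desert".
"falcon loom" → head "loom", modifier "falcon".
Assembled: [[village hound] [desert [falcon loom]]].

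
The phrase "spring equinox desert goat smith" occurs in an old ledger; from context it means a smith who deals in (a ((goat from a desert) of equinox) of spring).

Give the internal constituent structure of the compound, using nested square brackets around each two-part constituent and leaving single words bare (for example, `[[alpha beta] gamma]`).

Whole compound: head "smith", modifier "spring equinox desert goat".
"spring equinox desert goat" → head "goat" (specifically "equinox desert goat"), modifier "spring".
"equinox desert goat" → head "goat" (specifically "desert goat"), modifier "equinox".
"desert goat" → head "goat", modifier "desert".
Assembled: [[spring [equinox [desert goat]]] smith].

[[spring [equinox [desert goat]]] smith]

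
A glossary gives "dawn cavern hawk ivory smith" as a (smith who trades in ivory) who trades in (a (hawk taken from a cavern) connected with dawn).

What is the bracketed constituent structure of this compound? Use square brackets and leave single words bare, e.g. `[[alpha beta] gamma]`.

[[dawn [cavern hawk]] [ivory smith]]

Whole compound: head "smith" (specifically "ivory smith"), modifier "dawn cavern hawk".
Within "dawn cavern hawk", the head is "hawk" (specifically "cavern hawk") and the modifier is "dawn".
Within "cavern hawk", the head is "hawk" and the modifier is "cavern".
Within "ivory smith", the head is "smith" and the modifier is "ivory".
So the structure is [[dawn [cavern hawk]] [ivory smith]].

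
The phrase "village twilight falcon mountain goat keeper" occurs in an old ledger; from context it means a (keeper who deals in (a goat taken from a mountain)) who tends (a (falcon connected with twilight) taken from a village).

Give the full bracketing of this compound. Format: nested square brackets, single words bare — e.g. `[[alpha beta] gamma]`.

The outermost head in the paraphrase is "keeper" (specifically "mountain goat keeper"), modified by "village twilight falcon".
"village twilight falcon" → head "falcon" (specifically "twilight falcon"), modifier "village".
"twilight falcon" → head "falcon", modifier "twilight".
"mountain goat keeper" → head "keeper", modifier "mountain goat".
"mountain goat" → head "goat", modifier "mountain".
Assembled: [[village [twilight falcon]] [[mountain goat] keeper]].

[[village [twilight falcon]] [[mountain goat] keeper]]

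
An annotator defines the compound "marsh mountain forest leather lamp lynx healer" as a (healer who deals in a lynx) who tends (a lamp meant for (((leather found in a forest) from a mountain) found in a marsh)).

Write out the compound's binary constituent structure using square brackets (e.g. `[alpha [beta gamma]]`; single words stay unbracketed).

[[[marsh [mountain [forest leather]]] lamp] [lynx healer]]

The outermost head in the paraphrase is "healer" (specifically "lynx healer"), modified by "marsh mountain forest leather lamp".
Inside "marsh mountain forest leather lamp": head "lamp", modifier "marsh mountain forest leather".
Inside "marsh mountain forest leather": head "leather" (specifically "mountain forest leather"), modifier "marsh".
Inside "mountain forest leather": head "leather" (specifically "forest leather"), modifier "mountain".
Inside "forest leather": head "leather", modifier "forest".
Inside "lynx healer": head "healer", modifier "lynx".
Putting it together: [[[marsh [mountain [forest leather]]] lamp] [lynx healer]].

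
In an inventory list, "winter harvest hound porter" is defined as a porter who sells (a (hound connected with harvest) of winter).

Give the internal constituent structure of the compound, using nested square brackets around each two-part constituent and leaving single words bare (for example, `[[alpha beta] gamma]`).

At the top level: head "porter"; modifier "winter harvest hound".
Within "winter harvest hound", the head is "hound" (specifically "harvest hound") and the modifier is "winter".
Within "harvest hound", the head is "hound" and the modifier is "harvest".
Putting it together: [[winter [harvest hound]] porter].

[[winter [harvest hound]] porter]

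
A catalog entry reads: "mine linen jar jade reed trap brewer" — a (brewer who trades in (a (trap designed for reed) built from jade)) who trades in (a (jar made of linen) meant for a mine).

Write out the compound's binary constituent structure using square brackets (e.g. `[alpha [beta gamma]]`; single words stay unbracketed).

[[mine [linen jar]] [[jade [reed trap]] brewer]]

Whole compound: head "brewer" (specifically "jade reed trap brewer"), modifier "mine linen jar".
"mine linen jar" → head "jar" (specifically "linen jar"), modifier "mine".
"linen jar" → head "jar", modifier "linen".
"jade reed trap brewer" → head "brewer", modifier "jade reed trap".
"jade reed trap" → head "trap" (specifically "reed trap"), modifier "jade".
"reed trap" → head "trap", modifier "reed".
So the structure is [[mine [linen jar]] [[jade [reed trap]] brewer]].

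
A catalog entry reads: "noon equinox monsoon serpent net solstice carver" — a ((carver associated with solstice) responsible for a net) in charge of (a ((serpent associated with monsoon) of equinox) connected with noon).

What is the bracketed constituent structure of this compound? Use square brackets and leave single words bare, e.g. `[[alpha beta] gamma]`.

Overall it is a kind of carver (specifically "net solstice carver"); the modifier is "noon equinox monsoon serpent".
"noon equinox monsoon serpent" → head "serpent" (specifically "equinox monsoon serpent"), modifier "noon".
"equinox monsoon serpent" → head "serpent" (specifically "monsoon serpent"), modifier "equinox".
"monsoon serpent" → head "serpent", modifier "monsoon".
"net solstice carver" → head "carver" (specifically "solstice carver"), modifier "net".
"solstice carver" → head "carver", modifier "solstice".
So the structure is [[noon [equinox [monsoon serpent]]] [net [solstice carver]]].

[[noon [equinox [monsoon serpent]]] [net [solstice carver]]]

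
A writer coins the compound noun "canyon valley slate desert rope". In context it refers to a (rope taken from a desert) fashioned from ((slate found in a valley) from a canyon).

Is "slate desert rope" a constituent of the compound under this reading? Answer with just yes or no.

no

The top-level split is [canyon valley slate] [desert rope]; the full structure is [[canyon [valley slate]] [desert rope]].
"slate desert rope" straddles a constituent boundary, so it is not a single unit.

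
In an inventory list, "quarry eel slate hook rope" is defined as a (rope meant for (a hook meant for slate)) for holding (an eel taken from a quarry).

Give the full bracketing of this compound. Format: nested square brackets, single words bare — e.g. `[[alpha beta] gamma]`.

The outermost head in the paraphrase is "rope" (specifically "slate hook rope"), modified by "quarry eel".
Within "quarry eel", the head is "eel" and the modifier is "quarry".
Within "slate hook rope", the head is "rope" and the modifier is "slate hook".
Within "slate hook", the head is "hook" and the modifier is "slate".
So the structure is [[quarry eel] [[slate hook] rope]].

[[quarry eel] [[slate hook] rope]]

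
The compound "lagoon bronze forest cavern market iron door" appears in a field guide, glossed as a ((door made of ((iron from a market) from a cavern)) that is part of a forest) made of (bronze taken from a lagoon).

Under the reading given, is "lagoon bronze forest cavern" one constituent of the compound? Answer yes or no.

The top-level split is [lagoon bronze] [forest cavern market iron door]; the full structure is [[lagoon bronze] [forest [[cavern [market iron]] door]]].
"lagoon bronze forest cavern" straddles a constituent boundary, so it is not a single unit.

no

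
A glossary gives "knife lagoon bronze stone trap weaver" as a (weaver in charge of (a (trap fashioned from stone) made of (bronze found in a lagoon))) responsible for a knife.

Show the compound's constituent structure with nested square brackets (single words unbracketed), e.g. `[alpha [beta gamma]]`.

Overall it is a kind of weaver (specifically "lagoon bronze stone trap weaver"); the modifier is "knife".
"lagoon bronze stone trap weaver" → head "weaver", modifier "lagoon bronze stone trap".
"lagoon bronze stone trap" → head "trap" (specifically "stone trap"), modifier "lagoon bronze".
"lagoon bronze" → head "bronze", modifier "lagoon".
"stone trap" → head "trap", modifier "stone".
Putting it together: [knife [[[lagoon bronze] [stone trap]] weaver]].

[knife [[[lagoon bronze] [stone trap]] weaver]]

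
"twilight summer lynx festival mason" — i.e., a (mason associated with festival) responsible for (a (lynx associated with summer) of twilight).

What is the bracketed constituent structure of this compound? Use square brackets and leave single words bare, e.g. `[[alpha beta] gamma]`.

The outermost head in the paraphrase is "mason" (specifically "festival mason"), modified by "twilight summer lynx".
Inside "twilight summer lynx": head "lynx" (specifically "summer lynx"), modifier "twilight".
Inside "summer lynx": head "lynx", modifier "summer".
Inside "festival mason": head "mason", modifier "festival".
Putting it together: [[twilight [summer lynx]] [festival mason]].

[[twilight [summer lynx]] [festival mason]]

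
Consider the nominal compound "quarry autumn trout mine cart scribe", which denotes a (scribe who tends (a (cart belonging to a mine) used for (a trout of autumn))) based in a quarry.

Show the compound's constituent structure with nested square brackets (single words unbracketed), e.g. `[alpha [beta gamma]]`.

[quarry [[[autumn trout] [mine cart]] scribe]]

Overall it is a kind of scribe (specifically "autumn trout mine cart scribe"); the modifier is "quarry".
Within "autumn trout mine cart scribe", the head is "scribe" and the modifier is "autumn trout mine cart".
Within "autumn trout mine cart", the head is "cart" (specifically "mine cart") and the modifier is "autumn trout".
Within "autumn trout", the head is "trout" and the modifier is "autumn".
Within "mine cart", the head is "cart" and the modifier is "mine".
Assembled: [quarry [[[autumn trout] [mine cart]] scribe]].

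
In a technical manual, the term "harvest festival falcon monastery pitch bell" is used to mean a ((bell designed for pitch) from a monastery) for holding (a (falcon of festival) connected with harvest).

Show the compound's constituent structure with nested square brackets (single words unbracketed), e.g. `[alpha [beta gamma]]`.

[[harvest [festival falcon]] [monastery [pitch bell]]]

Whole compound: head "bell" (specifically "monastery pitch bell"), modifier "harvest festival falcon".
"harvest festival falcon" → head "falcon" (specifically "festival falcon"), modifier "harvest".
"festival falcon" → head "falcon", modifier "festival".
"monastery pitch bell" → head "bell" (specifically "pitch bell"), modifier "monastery".
"pitch bell" → head "bell", modifier "pitch".
Putting it together: [[harvest [festival falcon]] [monastery [pitch bell]]].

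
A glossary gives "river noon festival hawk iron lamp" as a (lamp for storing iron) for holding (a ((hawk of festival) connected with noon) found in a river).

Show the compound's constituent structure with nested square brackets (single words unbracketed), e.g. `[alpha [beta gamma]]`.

[[river [noon [festival hawk]]] [iron lamp]]

At the top level: head "lamp" (specifically "iron lamp"); modifier "river noon festival hawk".
"river noon festival hawk" → head "hawk" (specifically "noon festival hawk"), modifier "river".
"noon festival hawk" → head "hawk" (specifically "festival hawk"), modifier "noon".
"festival hawk" → head "hawk", modifier "festival".
"iron lamp" → head "lamp", modifier "iron".
So the structure is [[river [noon [festival hawk]]] [iron lamp]].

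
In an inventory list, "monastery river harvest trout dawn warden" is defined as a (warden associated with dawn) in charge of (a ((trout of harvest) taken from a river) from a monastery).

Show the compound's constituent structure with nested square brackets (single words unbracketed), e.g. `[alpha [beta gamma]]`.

[[monastery [river [harvest trout]]] [dawn warden]]

The outermost head in the paraphrase is "warden" (specifically "dawn warden"), modified by "monastery river harvest trout".
Within "monastery river harvest trout", the head is "trout" (specifically "river harvest trout") and the modifier is "monastery".
Within "river harvest trout", the head is "trout" (specifically "harvest trout") and the modifier is "river".
Within "harvest trout", the head is "trout" and the modifier is "harvest".
Within "dawn warden", the head is "warden" and the modifier is "dawn".
Putting it together: [[monastery [river [harvest trout]]] [dawn warden]].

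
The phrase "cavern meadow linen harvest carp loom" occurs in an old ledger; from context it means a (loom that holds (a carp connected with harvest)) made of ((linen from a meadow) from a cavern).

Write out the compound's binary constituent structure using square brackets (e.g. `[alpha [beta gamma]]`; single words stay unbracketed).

The outermost head in the paraphrase is "loom" (specifically "harvest carp loom"), modified by "cavern meadow linen".
Inside "cavern meadow linen": head "linen" (specifically "meadow linen"), modifier "cavern".
Inside "meadow linen": head "linen", modifier "meadow".
Inside "harvest carp loom": head "loom", modifier "harvest carp".
Inside "harvest carp": head "carp", modifier "harvest".
Assembled: [[cavern [meadow linen]] [[harvest carp] loom]].

[[cavern [meadow linen]] [[harvest carp] loom]]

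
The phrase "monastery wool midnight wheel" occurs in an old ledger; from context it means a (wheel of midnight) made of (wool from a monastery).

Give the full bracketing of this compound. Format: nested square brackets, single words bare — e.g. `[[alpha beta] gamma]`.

[[monastery wool] [midnight wheel]]

At the top level: head "wheel" (specifically "midnight wheel"); modifier "monastery wool".
"monastery wool" → head "wool", modifier "monastery".
"midnight wheel" → head "wheel", modifier "midnight".
Putting it together: [[monastery wool] [midnight wheel]].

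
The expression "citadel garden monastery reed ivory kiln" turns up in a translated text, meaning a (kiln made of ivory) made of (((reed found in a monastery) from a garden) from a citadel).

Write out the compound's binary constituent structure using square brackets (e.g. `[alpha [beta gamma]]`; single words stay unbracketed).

Overall it is a kind of kiln (specifically "ivory kiln"); the modifier is "citadel garden monastery reed".
"citadel garden monastery reed" → head "reed" (specifically "garden monastery reed"), modifier "citadel".
"garden monastery reed" → head "reed" (specifically "monastery reed"), modifier "garden".
"monastery reed" → head "reed", modifier "monastery".
"ivory kiln" → head "kiln", modifier "ivory".
Assembled: [[citadel [garden [monastery reed]]] [ivory kiln]].

[[citadel [garden [monastery reed]]] [ivory kiln]]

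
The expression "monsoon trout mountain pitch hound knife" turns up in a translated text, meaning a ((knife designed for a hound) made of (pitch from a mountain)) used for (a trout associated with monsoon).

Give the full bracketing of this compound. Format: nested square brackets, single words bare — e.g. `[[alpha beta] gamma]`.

[[monsoon trout] [[mountain pitch] [hound knife]]]

The outermost head in the paraphrase is "knife" (specifically "mountain pitch hound knife"), modified by "monsoon trout".
"monsoon trout" → head "trout", modifier "monsoon".
"mountain pitch hound knife" → head "knife" (specifically "hound knife"), modifier "mountain pitch".
"mountain pitch" → head "pitch", modifier "mountain".
"hound knife" → head "knife", modifier "hound".
Putting it together: [[monsoon trout] [[mountain pitch] [hound knife]]].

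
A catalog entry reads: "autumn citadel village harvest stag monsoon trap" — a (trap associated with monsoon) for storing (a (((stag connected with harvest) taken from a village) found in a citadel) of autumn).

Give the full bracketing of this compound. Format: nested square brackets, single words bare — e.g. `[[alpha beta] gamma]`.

[[autumn [citadel [village [harvest stag]]]] [monsoon trap]]

At the top level: head "trap" (specifically "monsoon trap"); modifier "autumn citadel village harvest stag".
Within "autumn citadel village harvest stag", the head is "stag" (specifically "citadel village harvest stag") and the modifier is "autumn".
Within "citadel village harvest stag", the head is "stag" (specifically "village harvest stag") and the modifier is "citadel".
Within "village harvest stag", the head is "stag" (specifically "harvest stag") and the modifier is "village".
Within "harvest stag", the head is "stag" and the modifier is "harvest".
Within "monsoon trap", the head is "trap" and the modifier is "monsoon".
Assembled: [[autumn [citadel [village [harvest stag]]]] [monsoon trap]].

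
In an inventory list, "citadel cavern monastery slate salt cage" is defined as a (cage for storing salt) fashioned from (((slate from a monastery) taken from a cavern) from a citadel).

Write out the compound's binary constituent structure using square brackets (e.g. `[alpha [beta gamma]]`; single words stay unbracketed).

Overall it is a kind of cage (specifically "salt cage"); the modifier is "citadel cavern monastery slate".
Within "citadel cavern monastery slate", the head is "slate" (specifically "cavern monastery slate") and the modifier is "citadel".
Within "cavern monastery slate", the head is "slate" (specifically "monastery slate") and the modifier is "cavern".
Within "monastery slate", the head is "slate" and the modifier is "monastery".
Within "salt cage", the head is "cage" and the modifier is "salt".
Assembled: [[citadel [cavern [monastery slate]]] [salt cage]].

[[citadel [cavern [monastery slate]]] [salt cage]]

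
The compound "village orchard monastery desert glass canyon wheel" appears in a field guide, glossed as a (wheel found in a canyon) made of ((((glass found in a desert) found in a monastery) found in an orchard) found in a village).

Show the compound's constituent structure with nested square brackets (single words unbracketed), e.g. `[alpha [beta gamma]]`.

At the top level: head "wheel" (specifically "canyon wheel"); modifier "village orchard monastery desert glass".
Inside "village orchard monastery desert glass": head "glass" (specifically "orchard monastery desert glass"), modifier "village".
Inside "orchard monastery desert glass": head "glass" (specifically "monastery desert glass"), modifier "orchard".
Inside "monastery desert glass": head "glass" (specifically "desert glass"), modifier "monastery".
Inside "desert glass": head "glass", modifier "desert".
Inside "canyon wheel": head "wheel", modifier "canyon".
Putting it together: [[village [orchard [monastery [desert glass]]]] [canyon wheel]].

[[village [orchard [monastery [desert glass]]]] [canyon wheel]]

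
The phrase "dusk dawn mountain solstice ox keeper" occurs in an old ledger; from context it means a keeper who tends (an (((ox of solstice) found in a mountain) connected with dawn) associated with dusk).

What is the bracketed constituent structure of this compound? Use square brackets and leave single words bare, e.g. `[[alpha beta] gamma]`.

[[dusk [dawn [mountain [solstice ox]]]] keeper]

The outermost head in the paraphrase is "keeper", modified by "dusk dawn mountain solstice ox".
Within "dusk dawn mountain solstice ox", the head is "ox" (specifically "dawn mountain solstice ox") and the modifier is "dusk".
Within "dawn mountain solstice ox", the head is "ox" (specifically "mountain solstice ox") and the modifier is "dawn".
Within "mountain solstice ox", the head is "ox" (specifically "solstice ox") and the modifier is "mountain".
Within "solstice ox", the head is "ox" and the modifier is "solstice".
Putting it together: [[dusk [dawn [mountain [solstice ox]]]] keeper].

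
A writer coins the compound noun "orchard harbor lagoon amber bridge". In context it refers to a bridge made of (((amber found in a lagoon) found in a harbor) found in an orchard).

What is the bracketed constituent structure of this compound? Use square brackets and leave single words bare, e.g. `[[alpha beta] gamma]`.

[[orchard [harbor [lagoon amber]]] bridge]

The outermost head in the paraphrase is "bridge", modified by "orchard harbor lagoon amber".
Within "orchard harbor lagoon amber", the head is "amber" (specifically "harbor lagoon amber") and the modifier is "orchard".
Within "harbor lagoon amber", the head is "amber" (specifically "lagoon amber") and the modifier is "harbor".
Within "lagoon amber", the head is "amber" and the modifier is "lagoon".
Assembled: [[orchard [harbor [lagoon amber]]] bridge].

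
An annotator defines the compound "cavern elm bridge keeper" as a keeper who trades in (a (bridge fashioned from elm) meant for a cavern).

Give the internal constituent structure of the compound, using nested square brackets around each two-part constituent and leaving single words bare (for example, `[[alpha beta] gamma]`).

Whole compound: head "keeper", modifier "cavern elm bridge".
Inside "cavern elm bridge": head "bridge" (specifically "elm bridge"), modifier "cavern".
Inside "elm bridge": head "bridge", modifier "elm".
Assembled: [[cavern [elm bridge]] keeper].

[[cavern [elm bridge]] keeper]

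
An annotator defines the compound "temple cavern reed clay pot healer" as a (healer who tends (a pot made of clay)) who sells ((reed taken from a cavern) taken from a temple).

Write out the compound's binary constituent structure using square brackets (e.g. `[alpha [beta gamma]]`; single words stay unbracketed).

[[temple [cavern reed]] [[clay pot] healer]]

Whole compound: head "healer" (specifically "clay pot healer"), modifier "temple cavern reed".
Inside "temple cavern reed": head "reed" (specifically "cavern reed"), modifier "temple".
Inside "cavern reed": head "reed", modifier "cavern".
Inside "clay pot healer": head "healer", modifier "clay pot".
Inside "clay pot": head "pot", modifier "clay".
Assembled: [[temple [cavern reed]] [[clay pot] healer]].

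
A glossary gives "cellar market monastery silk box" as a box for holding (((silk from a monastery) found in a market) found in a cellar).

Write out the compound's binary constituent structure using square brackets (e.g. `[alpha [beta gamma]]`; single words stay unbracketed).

The outermost head in the paraphrase is "box", modified by "cellar market monastery silk".
"cellar market monastery silk" → head "silk" (specifically "market monastery silk"), modifier "cellar".
"market monastery silk" → head "silk" (specifically "monastery silk"), modifier "market".
"monastery silk" → head "silk", modifier "monastery".
Putting it together: [[cellar [market [monastery silk]]] box].

[[cellar [market [monastery silk]]] box]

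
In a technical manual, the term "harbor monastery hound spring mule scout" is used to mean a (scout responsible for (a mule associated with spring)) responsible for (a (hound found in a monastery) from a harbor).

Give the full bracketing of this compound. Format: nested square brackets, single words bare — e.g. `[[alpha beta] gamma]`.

The outermost head in the paraphrase is "scout" (specifically "spring mule scout"), modified by "harbor monastery hound".
Within "harbor monastery hound", the head is "hound" (specifically "monastery hound") and the modifier is "harbor".
Within "monastery hound", the head is "hound" and the modifier is "monastery".
Within "spring mule scout", the head is "scout" and the modifier is "spring mule".
Within "spring mule", the head is "mule" and the modifier is "spring".
Putting it together: [[harbor [monastery hound]] [[spring mule] scout]].

[[harbor [monastery hound]] [[spring mule] scout]]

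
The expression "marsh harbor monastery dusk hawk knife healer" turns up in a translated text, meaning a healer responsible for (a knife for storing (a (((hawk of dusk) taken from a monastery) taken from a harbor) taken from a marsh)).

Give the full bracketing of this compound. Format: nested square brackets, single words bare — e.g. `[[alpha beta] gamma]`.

[[[marsh [harbor [monastery [dusk hawk]]]] knife] healer]

The outermost head in the paraphrase is "healer", modified by "marsh harbor monastery dusk hawk knife".
Within "marsh harbor monastery dusk hawk knife", the head is "knife" and the modifier is "marsh harbor monastery dusk hawk".
Within "marsh harbor monastery dusk hawk", the head is "hawk" (specifically "harbor monastery dusk hawk") and the modifier is "marsh".
Within "harbor monastery dusk hawk", the head is "hawk" (specifically "monastery dusk hawk") and the modifier is "harbor".
Within "monastery dusk hawk", the head is "hawk" (specifically "dusk hawk") and the modifier is "monastery".
Within "dusk hawk", the head is "hawk" and the modifier is "dusk".
Putting it together: [[[marsh [harbor [monastery [dusk hawk]]]] knife] healer].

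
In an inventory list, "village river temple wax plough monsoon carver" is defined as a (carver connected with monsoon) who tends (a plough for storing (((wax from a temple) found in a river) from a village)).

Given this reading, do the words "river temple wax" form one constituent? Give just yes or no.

yes

The paraphrase groups the words so that "river temple wax" is one unit: it corresponds to a single parenthesized sub-phrase.
The full structure is [[[village [river [temple wax]]] plough] [monsoon carver]], in which [river temple wax] is a constituent.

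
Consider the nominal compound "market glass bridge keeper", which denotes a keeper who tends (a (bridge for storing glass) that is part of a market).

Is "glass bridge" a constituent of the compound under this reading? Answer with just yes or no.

yes

The paraphrase groups the words so that "glass bridge" is one unit: it corresponds to a single parenthesized sub-phrase.
The full structure is [[market [glass bridge]] keeper], in which [glass bridge] is a constituent.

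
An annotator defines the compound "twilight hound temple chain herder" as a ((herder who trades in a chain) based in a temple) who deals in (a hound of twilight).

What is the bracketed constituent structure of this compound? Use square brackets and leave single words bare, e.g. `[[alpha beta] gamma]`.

Overall it is a kind of herder (specifically "temple chain herder"); the modifier is "twilight hound".
"twilight hound" → head "hound", modifier "twilight".
"temple chain herder" → head "herder" (specifically "chain herder"), modifier "temple".
"chain herder" → head "herder", modifier "chain".
So the structure is [[twilight hound] [temple [chain herder]]].

[[twilight hound] [temple [chain herder]]]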